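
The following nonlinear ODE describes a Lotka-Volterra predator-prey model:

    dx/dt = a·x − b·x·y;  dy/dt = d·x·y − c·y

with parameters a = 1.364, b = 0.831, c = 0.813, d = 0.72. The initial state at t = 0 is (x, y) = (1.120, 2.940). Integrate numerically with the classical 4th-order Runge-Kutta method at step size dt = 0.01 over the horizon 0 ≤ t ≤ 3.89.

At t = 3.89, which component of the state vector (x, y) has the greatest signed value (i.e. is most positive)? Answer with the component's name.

t=0.000: state=(1.120, 2.940)
step 1 (dt=0.01): k1=(-1.209, -0.019), k2=(-1.202, -0.032), k3=(-1.202, -0.032), k4=(-1.195, -0.045); state += dt/6·(k1+2k2+2k3+k4)
t=0.010: state=(1.108, 2.940)
t=0.020: state=(1.096, 2.939)
t=0.030: state=(1.084, 2.938)
continuing one RK4 step at a time; state shown every 20 steps (Δt=0.2):
t=0.200: state=(0.905, 2.889)
t=0.400: state=(0.743, 2.763)
t=0.600: state=(0.625, 2.591)
t=0.800: state=(0.543, 2.394)
t=1.000: state=(0.487, 2.191)
t=1.200: state=(0.452, 1.992)
t=1.400: state=(0.433, 1.804)
t=1.600: state=(0.428, 1.631)
t=1.800: state=(0.434, 1.475)
t=2.000: state=(0.452, 1.336)
t=2.200: state=(0.480, 1.214)
t=2.400: state=(0.520, 1.109)
t=2.600: state=(0.573, 1.019)
t=2.800: state=(0.639, 0.945)
t=3.000: state=(0.721, 0.886)
t=3.200: state=(0.821, 0.841)
t=3.400: state=(0.940, 0.811)
t=3.600: state=(1.081, 0.797)
t=3.800: state=(1.244, 0.801)
t=3.890: state=(1.324, 0.809)
compare at T: x=1.324, y=0.809

largest component: x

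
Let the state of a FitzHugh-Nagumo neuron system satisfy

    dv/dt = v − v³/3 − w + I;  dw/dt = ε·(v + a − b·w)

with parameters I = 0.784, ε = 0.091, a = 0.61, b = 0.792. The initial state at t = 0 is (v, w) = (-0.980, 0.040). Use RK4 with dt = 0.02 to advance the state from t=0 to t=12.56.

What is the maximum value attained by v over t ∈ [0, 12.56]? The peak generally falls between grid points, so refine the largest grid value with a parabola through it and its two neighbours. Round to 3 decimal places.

max v = 1.900

t=0.000: state=(-0.980, 0.040)
step 1 (dt=0.02): k1=(0.078, -0.037), k2=(0.078, -0.036), k3=(0.078, -0.036), k4=(0.079, -0.036); state += dt/6·(k1+2k2+2k3+k4)
t=0.020: state=(-0.978, 0.039)
t=0.040: state=(-0.977, 0.039)
t=0.060: state=(-0.975, 0.038)
continuing one RK4 step at a time; state shown every 25 steps (Δt=0.5):
t=0.500: state=(-0.936, 0.023)
t=1.000: state=(-0.881, 0.009)
t=1.500: state=(-0.813, -0.002)
t=2.000: state=(-0.727, -0.009)
t=2.500: state=(-0.615, -0.012)
t=3.000: state=(-0.462, -0.008)
t=3.500: state=(-0.239, 0.003)
t=4.000: state=(0.108, 0.027)
t=4.500: state=(0.643, 0.069)
t=5.000: state=(1.300, 0.138)
t=5.500: state=(1.742, 0.229)
t=6.000: state=(1.885, 0.330)
t=6.500: state=(1.898, 0.431)
t=7.000: state=(1.874, 0.527)
t=7.500: state=(1.840, 0.619)
t=8.000: state=(1.804, 0.706)
t=8.500: state=(1.767, 0.788)
t=9.000: state=(1.729, 0.865)
t=9.500: state=(1.691, 0.938)
t=10.000: state=(1.653, 1.007)
t=10.500: state=(1.615, 1.072)
t=11.000: state=(1.576, 1.132)
t=11.500: state=(1.537, 1.189)
t=12.000: state=(1.498, 1.242)
t=12.500: state=(1.457, 1.291)
t=12.560: state=(1.452, 1.297)
largest grid value and its neighbours: v(6.320)=1.90003, v(6.340)=1.90004, v(6.360)=1.89997
parabola through these three points peaks at t≈6.333 with v≈1.90005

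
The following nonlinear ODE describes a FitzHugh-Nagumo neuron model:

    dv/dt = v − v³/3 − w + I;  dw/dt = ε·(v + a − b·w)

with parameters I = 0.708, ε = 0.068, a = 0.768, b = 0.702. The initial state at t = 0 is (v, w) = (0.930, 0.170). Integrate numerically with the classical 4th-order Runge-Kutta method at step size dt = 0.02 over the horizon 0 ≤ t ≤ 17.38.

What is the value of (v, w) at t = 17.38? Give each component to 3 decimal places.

t=0.000: state=(0.930, 0.170)
step 1 (dt=0.02): k1=(1.200, 0.107), k2=(1.200, 0.108), k3=(1.200, 0.108), k4=(1.200, 0.109); state += dt/6·(k1+2k2+2k3+k4)
t=0.020: state=(0.954, 0.172)
t=0.040: state=(0.978, 0.174)
t=0.060: state=(1.002, 0.177)
continuing one RK4 step at a time; state shown every 50 steps (Δt=1):
t=1.000: state=(1.769, 0.308)
t=2.000: state=(1.854, 0.467)
t=3.000: state=(1.803, 0.618)
t=4.000: state=(1.740, 0.758)
t=5.000: state=(1.673, 0.887)
t=6.000: state=(1.605, 1.005)
t=7.000: state=(1.533, 1.114)
t=8.000: state=(1.457, 1.212)
t=9.000: state=(1.376, 1.301)
t=10.000: state=(1.287, 1.379)
t=11.000: state=(1.185, 1.448)
t=12.000: state=(1.063, 1.506)
t=13.000: state=(0.905, 1.553)
t=14.000: state=(0.668, 1.584)
t=15.000: state=(0.212, 1.592)
t=16.000: state=(-0.883, 1.552)
t=17.000: state=(-1.903, 1.430)
t=17.380: state=(-1.973, 1.374)

(v, w) = (-1.973, 1.374)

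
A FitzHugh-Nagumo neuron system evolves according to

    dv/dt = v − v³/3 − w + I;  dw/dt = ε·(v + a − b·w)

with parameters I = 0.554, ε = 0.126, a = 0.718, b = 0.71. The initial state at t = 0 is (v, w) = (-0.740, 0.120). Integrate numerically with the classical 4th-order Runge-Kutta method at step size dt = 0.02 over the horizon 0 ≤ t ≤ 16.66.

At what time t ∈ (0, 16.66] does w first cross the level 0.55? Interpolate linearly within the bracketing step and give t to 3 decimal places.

t = 14.892

t=0.000: state=(-0.740, 0.120)
step 1 (dt=0.02): k1=(-0.171, -0.014), k2=(-0.172, -0.014), k3=(-0.172, -0.014), k4=(-0.172, -0.014); state += dt/6·(k1+2k2+2k3+k4)
t=0.020: state=(-0.743, 0.120)
t=0.040: state=(-0.747, 0.119)
t=0.060: state=(-0.750, 0.119)
continuing one RK4 step at a time; state shown every 50 steps (Δt=1):
t=1.000: state=(-0.934, 0.096)
t=2.000: state=(-1.117, 0.050)
t=3.000: state=(-1.217, -0.010)
t=4.000: state=(-1.232, -0.071)
t=5.000: state=(-1.196, -0.125)
t=6.000: state=(-1.132, -0.168)
t=7.000: state=(-1.051, -0.199)
t=8.000: state=(-0.954, -0.216)
t=9.000: state=(-0.837, -0.219)
t=10.000: state=(-0.683, -0.206)
t=11.000: state=(-0.448, -0.171)
t=12.000: state=(0.003, -0.100)
t=13.000: state=(0.963, 0.049)
t=14.000: state=(1.729, 0.304)
t=14.880: state=(1.769, 0.547)
next step: t=14.900: state=(1.767, 0.552) — w has crossed 0.55
linear interpolation between t=14.880 (0.54677) and t=14.900 (0.55205) → t≈14.892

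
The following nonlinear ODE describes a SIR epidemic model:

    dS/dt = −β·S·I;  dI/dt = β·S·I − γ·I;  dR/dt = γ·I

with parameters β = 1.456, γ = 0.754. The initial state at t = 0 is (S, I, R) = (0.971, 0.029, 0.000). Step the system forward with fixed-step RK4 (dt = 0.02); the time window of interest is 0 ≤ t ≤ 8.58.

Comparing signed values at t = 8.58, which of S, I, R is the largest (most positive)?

t=0.000: state=(0.971, 0.029, 0.000)
step 1 (dt=0.02): k1=(-0.041, 0.019, 0.022), k2=(-0.041, 0.019, 0.022), k3=(-0.041, 0.019, 0.022), k4=(-0.042, 0.019, 0.022); state += dt/6·(k1+2k2+2k3+k4)
t=0.020: state=(0.970, 0.029, 0.000)
t=0.040: state=(0.969, 0.030, 0.001)
t=0.060: state=(0.968, 0.030, 0.001)
continuing one RK4 step at a time; state shown every 25 steps (Δt=0.5):
t=0.500: state=(0.947, 0.040, 0.013)
t=1.000: state=(0.915, 0.054, 0.031)
t=1.500: state=(0.875, 0.071, 0.054)
t=2.000: state=(0.825, 0.091, 0.085)
t=2.500: state=(0.766, 0.111, 0.123)
t=3.000: state=(0.702, 0.130, 0.168)
t=3.500: state=(0.635, 0.145, 0.220)
t=4.000: state=(0.569, 0.154, 0.277)
t=4.500: state=(0.508, 0.157, 0.336)
t=5.000: state=(0.454, 0.152, 0.394)
t=5.500: state=(0.407, 0.143, 0.450)
t=6.000: state=(0.369, 0.130, 0.501)
t=6.500: state=(0.337, 0.115, 0.547)
t=7.000: state=(0.312, 0.100, 0.588)
t=7.500: state=(0.292, 0.085, 0.623)
t=8.000: state=(0.275, 0.072, 0.653)
t=8.500: state=(0.262, 0.060, 0.677)
t=8.580: state=(0.261, 0.058, 0.681)
compare at T: S=0.261, I=0.058, R=0.681

largest component: R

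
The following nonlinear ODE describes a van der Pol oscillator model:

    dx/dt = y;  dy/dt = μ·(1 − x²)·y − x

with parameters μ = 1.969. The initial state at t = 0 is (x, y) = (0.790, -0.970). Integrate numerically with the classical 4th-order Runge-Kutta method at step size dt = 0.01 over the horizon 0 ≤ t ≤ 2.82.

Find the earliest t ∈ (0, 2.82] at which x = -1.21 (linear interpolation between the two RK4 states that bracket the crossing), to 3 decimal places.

t=0.000: state=(0.790, -0.970)
step 1 (dt=0.01): k1=(-0.970, -1.508), k2=(-0.978, -1.523), k3=(-0.978, -1.524), k4=(-0.985, -1.539); state += dt/6·(k1+2k2+2k3+k4)
t=0.010: state=(0.780, -0.985)
t=0.020: state=(0.770, -1.001)
t=0.030: state=(0.760, -1.017)
continuing one RK4 step at a time; state shown every 10 steps (Δt=0.1):
t=0.100: state=(0.685, -1.138)
t=0.200: state=(0.561, -1.350)
t=0.300: state=(0.413, -1.620)
t=0.400: state=(0.234, -1.967)
t=0.500: state=(0.017, -2.400)
t=0.600: state=(-0.248, -2.900)
t=0.700: state=(-0.562, -3.372)
t=0.800: state=(-0.914, -3.607)
t=0.880: state=(-1.199, -3.453)
next step: t=0.890: state=(-1.234, -3.408) — x has crossed -1.21
linear interpolation between t=0.880 (-1.19924) and t=0.890 (-1.23355) → t≈0.883

t = 0.883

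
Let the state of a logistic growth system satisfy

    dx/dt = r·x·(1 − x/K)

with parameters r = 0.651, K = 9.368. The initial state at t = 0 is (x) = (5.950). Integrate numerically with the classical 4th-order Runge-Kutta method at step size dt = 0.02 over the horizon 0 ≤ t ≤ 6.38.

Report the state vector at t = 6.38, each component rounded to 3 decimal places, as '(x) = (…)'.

(x) = (9.284)

t=0.000: state=(5.950)
step 1 (dt=0.02): k1=(1.413), k2=(1.411), k3=(1.411), k4=(1.408); state += dt/6·(k1+2k2+2k3+k4)
t=0.020: state=(5.978)
t=0.040: state=(6.006)
t=0.060: state=(6.034)
continuing one RK4 step at a time; state shown every 25 steps (Δt=0.5):
t=0.500: state=(6.621)
t=1.000: state=(7.208)
t=1.500: state=(7.702)
t=2.000: state=(8.102)
t=2.500: state=(8.418)
t=3.000: state=(8.662)
t=3.500: state=(8.847)
t=4.000: state=(8.986)
t=4.500: state=(9.089)
t=5.000: state=(9.165)
t=5.500: state=(9.220)
t=6.000: state=(9.261)
t=6.380: state=(9.284)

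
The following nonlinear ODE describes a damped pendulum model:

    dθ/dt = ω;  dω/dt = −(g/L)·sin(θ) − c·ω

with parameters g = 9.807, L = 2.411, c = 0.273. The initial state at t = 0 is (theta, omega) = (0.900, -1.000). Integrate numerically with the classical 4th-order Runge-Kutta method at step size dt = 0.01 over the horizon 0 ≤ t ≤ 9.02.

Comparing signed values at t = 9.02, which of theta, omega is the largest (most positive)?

t=0.000: state=(0.900, -1.000)
step 1 (dt=0.01): k1=(-1.000, -2.913), k2=(-1.015, -2.897), k3=(-1.014, -2.896), k4=(-1.029, -2.880); state += dt/6·(k1+2k2+2k3+k4)
t=0.010: state=(0.890, -1.029)
t=0.020: state=(0.879, -1.058)
t=0.030: state=(0.869, -1.086)
continuing one RK4 step at a time; state shown every 50 steps (Δt=0.5):
t=0.500: state=(0.132, -1.829)
t=1.000: state=(-0.646, -1.048)
t=1.500: state=(-0.802, 0.432)
t=2.000: state=(-0.298, 1.416)
t=2.500: state=(0.390, 1.110)
t=3.000: state=(0.663, -0.070)
t=3.500: state=(0.356, -1.046)
t=4.000: state=(-0.212, -1.033)
t=4.500: state=(-0.527, -0.145)
t=5.000: state=(-0.358, 0.747)
t=5.500: state=(0.094, 0.903)
t=6.000: state=(0.407, 0.262)
t=6.500: state=(0.333, -0.515)
t=7.000: state=(-0.016, -0.759)
t=7.500: state=(-0.307, -0.316)
t=8.000: state=(-0.297, 0.340)
t=8.500: state=(-0.032, 0.623)
t=9.000: state=(0.227, 0.330)
t=9.020: state=(0.233, 0.310)
compare at T: theta=0.233, omega=0.310

largest component: omega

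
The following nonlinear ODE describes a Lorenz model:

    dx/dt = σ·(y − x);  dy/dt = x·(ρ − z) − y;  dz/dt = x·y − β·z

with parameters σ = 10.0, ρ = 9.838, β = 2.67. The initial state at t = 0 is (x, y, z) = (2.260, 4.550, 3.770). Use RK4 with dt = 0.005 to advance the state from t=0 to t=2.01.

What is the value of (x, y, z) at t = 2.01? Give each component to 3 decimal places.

t=0.000: state=(2.260, 4.550, 3.770)
step 1 (dt=0.005): k1=(22.900, 9.164, 0.217), k2=(22.557, 9.487, 0.529), k3=(22.573, 9.479, 0.525), k4=(22.245, 9.795, 0.836); state += dt/6·(k1+2k2+2k3+k4)
t=0.005: state=(2.373, 4.597, 3.773)
t=0.010: state=(2.483, 4.648, 3.778)
t=0.015: state=(2.589, 4.701, 3.787)
continuing one RK4 step at a time; state shown every 20 steps (Δt=0.1):
t=0.100: state=(4.177, 5.930, 4.415)
t=0.200: state=(5.889, 7.512, 6.428)
t=0.300: state=(7.172, 7.947, 9.520)
t=0.400: state=(7.192, 6.442, 11.972)
t=0.500: state=(5.904, 4.285, 12.246)
t=0.600: state=(4.344, 2.978, 10.953)
t=0.700: state=(3.300, 2.587, 9.281)
t=0.800: state=(2.879, 2.721, 7.805)
t=0.900: state=(2.933, 3.180, 6.717)
t=1.000: state=(3.344, 3.909, 6.115)
t=1.100: state=(4.042, 4.860, 6.108)
t=1.200: state=(4.933, 5.859, 6.812)
t=1.300: state=(5.789, 6.509, 8.179)
t=1.400: state=(6.241, 6.375, 9.734)
t=1.500: state=(6.029, 5.499, 10.690)
t=1.600: state=(5.309, 4.481, 10.658)
t=1.700: state=(4.520, 3.825, 9.922)
t=1.800: state=(3.984, 3.619, 8.959)
t=1.900: state=(3.791, 3.762, 8.101)
t=2.000: state=(3.906, 4.154, 7.530)
t=2.010: state=(3.932, 4.203, 7.493)

(x, y, z) = (3.932, 4.203, 7.493)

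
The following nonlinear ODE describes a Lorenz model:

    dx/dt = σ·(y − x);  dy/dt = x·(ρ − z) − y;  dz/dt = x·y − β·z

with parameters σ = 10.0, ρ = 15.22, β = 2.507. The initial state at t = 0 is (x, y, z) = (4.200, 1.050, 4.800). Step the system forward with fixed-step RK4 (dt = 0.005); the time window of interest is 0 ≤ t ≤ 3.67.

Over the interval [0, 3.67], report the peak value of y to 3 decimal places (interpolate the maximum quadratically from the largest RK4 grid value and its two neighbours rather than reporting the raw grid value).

max y = 12.280

t=0.000: state=(4.200, 1.050, 4.800)
step 1 (dt=0.005): k1=(-31.500, 42.714, -7.624), k2=(-29.645, 41.865, -7.218), k3=(-29.712, 41.912, -7.224), k4=(-27.919, 41.103, -6.840); state += dt/6·(k1+2k2+2k3+k4)
t=0.005: state=(4.052, 1.259, 4.764)
t=0.010: state=(3.920, 1.461, 4.731)
t=0.015: state=(3.805, 1.656, 4.702)
continuing one RK4 step at a time; state shown every 40 steps (Δt=0.2):
t=0.200: state=(5.461, 8.218, 6.125)
t=0.400: state=(10.585, 10.478, 19.158)
t=0.600: state=(4.345, 1.126, 17.836)
t=0.800: state=(1.363, 1.091, 11.108)
t=1.000: state=(1.889, 2.628, 7.159)
t=1.200: state=(4.756, 7.061, 6.845)
t=1.400: state=(9.754, 10.874, 16.528)
t=1.600: state=(5.734, 2.507, 18.617)
t=1.800: state=(2.197, 1.744, 12.189)
t=2.000: state=(2.731, 3.622, 8.325)
t=2.200: state=(5.934, 8.236, 9.151)
t=2.400: state=(9.200, 8.784, 18.028)
t=2.600: state=(4.910, 2.675, 16.862)
t=2.800: state=(2.838, 2.819, 11.536)
t=3.000: state=(4.175, 5.499, 9.175)
t=3.200: state=(7.677, 9.340, 13.073)
t=3.400: state=(7.511, 5.633, 18.292)
t=3.600: state=(4.005, 3.036, 14.367)
t=3.670: state=(3.562, 3.248, 12.802)
largest grid value and its neighbours: y(0.330)=12.27640, y(0.335)=12.27897, y(0.340)=12.26204
parabola through these three points peaks at t≈0.333 with y≈12.28029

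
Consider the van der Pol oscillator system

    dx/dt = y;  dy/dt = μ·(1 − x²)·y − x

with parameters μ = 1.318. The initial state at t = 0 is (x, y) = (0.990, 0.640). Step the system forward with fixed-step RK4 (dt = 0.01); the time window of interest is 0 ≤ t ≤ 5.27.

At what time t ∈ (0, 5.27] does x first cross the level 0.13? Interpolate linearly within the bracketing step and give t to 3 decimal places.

t=0.000: state=(0.990, 0.640)
step 1 (dt=0.01): k1=(0.640, -0.973), k2=(0.635, -0.982), k3=(0.635, -0.982), k4=(0.630, -0.990); state += dt/6·(k1+2k2+2k3+k4)
t=0.010: state=(0.996, 0.630)
t=0.020: state=(1.003, 0.620)
t=0.030: state=(1.009, 0.610)
continuing one RK4 step at a time; state shown every 20 steps (Δt=0.2):
t=0.200: state=(1.097, 0.418)
t=0.400: state=(1.156, 0.171)
t=0.600: state=(1.166, -0.066)
t=0.800: state=(1.131, -0.282)
t=1.000: state=(1.054, -0.482)
t=1.200: state=(0.938, -0.683)
t=1.400: state=(0.779, -0.909)
t=1.600: state=(0.570, -1.195)
t=1.800: state=(0.295, -1.575)
t=1.890: state=(0.144, -1.784)
next step: t=1.900: state=(0.126, -1.808) — x has crossed 0.13
linear interpolation between t=1.890 (0.14414) and t=1.900 (0.12618) → t≈1.898

t = 1.898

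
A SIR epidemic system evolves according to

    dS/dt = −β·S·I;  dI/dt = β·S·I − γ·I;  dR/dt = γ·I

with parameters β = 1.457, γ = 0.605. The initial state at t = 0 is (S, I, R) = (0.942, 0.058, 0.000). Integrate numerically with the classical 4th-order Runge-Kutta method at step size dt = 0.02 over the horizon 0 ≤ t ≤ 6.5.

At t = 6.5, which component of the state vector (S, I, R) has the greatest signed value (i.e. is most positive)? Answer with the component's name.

t=0.000: state=(0.942, 0.058, 0.000)
step 1 (dt=0.02): k1=(-0.080, 0.045, 0.035), k2=(-0.080, 0.045, 0.035), k3=(-0.080, 0.045, 0.035), k4=(-0.081, 0.045, 0.036); state += dt/6·(k1+2k2+2k3+k4)
t=0.020: state=(0.940, 0.059, 0.001)
t=0.040: state=(0.939, 0.060, 0.001)
t=0.060: state=(0.937, 0.061, 0.002)
continuing one RK4 step at a time; state shown every 25 steps (Δt=0.5):
t=0.500: state=(0.895, 0.084, 0.021)
t=1.000: state=(0.832, 0.116, 0.051)
t=1.500: state=(0.755, 0.153, 0.092)
t=2.000: state=(0.666, 0.190, 0.144)
t=2.500: state=(0.573, 0.221, 0.206)
t=3.000: state=(0.484, 0.239, 0.276)
t=3.500: state=(0.406, 0.245, 0.350)
t=4.000: state=(0.340, 0.237, 0.423)
t=4.500: state=(0.288, 0.220, 0.492)
t=5.000: state=(0.247, 0.197, 0.555)
t=5.500: state=(0.216, 0.173, 0.611)
t=6.000: state=(0.192, 0.148, 0.660)
t=6.500: state=(0.174, 0.125, 0.701)
compare at T: S=0.174, I=0.125, R=0.701

largest component: R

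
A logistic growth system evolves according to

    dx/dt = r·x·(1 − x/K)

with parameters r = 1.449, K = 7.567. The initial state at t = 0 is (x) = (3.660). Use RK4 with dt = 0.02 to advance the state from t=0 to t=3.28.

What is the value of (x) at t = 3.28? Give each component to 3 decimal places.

t=0.000: state=(3.660)
step 1 (dt=0.02): k1=(2.738), k2=(2.739), k3=(2.739), k4=(2.740); state += dt/6·(k1+2k2+2k3+k4)
t=0.020: state=(3.715)
t=0.040: state=(3.770)
t=0.060: state=(3.824)
continuing one RK4 step at a time; state shown every 10 steps (Δt=0.2):
t=0.200: state=(4.206)
t=0.400: state=(4.736)
t=0.600: state=(5.228)
t=0.800: state=(5.669)
t=1.000: state=(6.050)
t=1.200: state=(6.372)
t=1.400: state=(6.635)
t=1.600: state=(6.848)
t=1.800: state=(7.015)
t=2.000: state=(7.146)
t=2.200: state=(7.248)
t=2.400: state=(7.326)
t=2.600: state=(7.385)
t=2.800: state=(7.430)
t=3.000: state=(7.464)
t=3.200: state=(7.490)
t=3.280: state=(7.498)

(x) = (7.498)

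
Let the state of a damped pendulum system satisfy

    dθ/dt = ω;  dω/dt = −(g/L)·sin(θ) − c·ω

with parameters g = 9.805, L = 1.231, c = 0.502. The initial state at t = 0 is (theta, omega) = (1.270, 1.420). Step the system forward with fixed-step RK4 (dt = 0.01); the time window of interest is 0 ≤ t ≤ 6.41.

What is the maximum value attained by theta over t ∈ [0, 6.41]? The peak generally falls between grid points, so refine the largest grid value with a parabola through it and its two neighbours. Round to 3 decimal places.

max theta = 1.393

t=0.000: state=(1.270, 1.420)
step 1 (dt=0.01): k1=(1.420, -8.320), k2=(1.378, -8.316), k3=(1.378, -8.315), k4=(1.337, -8.310); state += dt/6·(k1+2k2+2k3+k4)
t=0.010: state=(1.284, 1.337)
t=0.020: state=(1.297, 1.254)
t=0.030: state=(1.309, 1.171)
continuing one RK4 step at a time; state shown every 25 steps (Δt=0.25):
t=0.250: state=(1.371, -0.578)
t=0.500: state=(1.007, -2.257)
t=0.750: state=(0.309, -3.128)
t=1.000: state=(-0.437, -2.607)
t=1.250: state=(-0.910, -1.090)
t=1.500: state=(-0.970, 0.588)
t=1.750: state=(-0.647, 1.897)
t=2.000: state=(-0.094, 2.348)
t=2.250: state=(0.435, 1.723)
t=2.500: state=(0.714, 0.460)
t=2.750: state=(0.664, -0.821)
t=3.000: state=(0.342, -1.645)
t=3.250: state=(-0.091, -1.676)
t=3.500: state=(-0.433, -0.962)
t=3.750: state=(-0.546, 0.068)
t=4.000: state=(-0.412, 0.950)
t=4.250: state=(-0.114, 1.330)
t=4.500: state=(0.200, 1.077)
t=4.750: state=(0.387, 0.379)
t=5.000: state=(0.383, -0.396)
t=5.250: state=(0.211, -0.913)
t=5.500: state=(-0.034, -0.967)
t=5.750: state=(-0.235, -0.583)
t=6.000: state=(-0.308, 0.012)
t=6.250: state=(-0.236, 0.531)
t=6.410: state=(-0.134, 0.718)
largest grid value and its neighbours: theta(0.160)=1.39200, theta(0.170)=1.39277, theta(0.180)=1.39275
parabola through these three points peaks at t≈0.175 with theta≈1.39286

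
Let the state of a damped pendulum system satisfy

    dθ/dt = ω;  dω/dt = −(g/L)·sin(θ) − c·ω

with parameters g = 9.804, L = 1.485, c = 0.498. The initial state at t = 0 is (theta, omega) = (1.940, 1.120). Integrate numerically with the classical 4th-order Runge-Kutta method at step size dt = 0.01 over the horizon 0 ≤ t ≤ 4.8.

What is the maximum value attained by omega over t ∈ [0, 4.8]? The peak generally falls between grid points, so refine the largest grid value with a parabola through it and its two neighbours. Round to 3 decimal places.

max omega = 2.686

t=0.000: state=(1.940, 1.120)
step 1 (dt=0.01): k1=(1.120, -6.715), k2=(1.086, -6.685), k3=(1.087, -6.685), k4=(1.053, -6.655); state += dt/6·(k1+2k2+2k3+k4)
t=0.010: state=(1.951, 1.053)
t=0.020: state=(1.961, 0.987)
t=0.030: state=(1.971, 0.921)
continuing one RK4 step at a time; state shown every 20 steps (Δt=0.2):
t=0.200: state=(2.037, -0.123)
t=0.400: state=(1.898, -1.261)
t=0.600: state=(1.533, -2.375)
t=0.800: state=(0.957, -3.329)
t=1.000: state=(0.240, -3.707)
t=1.200: state=(-0.465, -3.200)
t=1.400: state=(-0.996, -2.046)
t=1.600: state=(-1.271, -0.704)
t=1.800: state=(-1.282, 0.573)
t=2.000: state=(-1.053, 1.680)
t=2.200: state=(-0.632, 2.460)
t=2.400: state=(-0.107, 2.675)
t=2.600: state=(0.393, 2.230)
t=2.800: state=(0.753, 1.321)
t=3.000: state=(0.911, 0.252)
t=3.200: state=(0.858, -0.757)
t=3.400: state=(0.623, -1.542)
t=3.600: state=(0.267, -1.938)
t=3.800: state=(-0.119, -1.841)
t=4.000: state=(-0.440, -1.308)
t=4.200: state=(-0.626, -0.531)
t=4.400: state=(-0.650, 0.282)
t=4.600: state=(-0.522, 0.960)
t=4.800: state=(-0.284, 1.366)
largest grid value and its neighbours: omega(2.350)=2.68420, omega(2.360)=2.68576, omega(2.370)=2.68559
parabola through these three points peaks at t≈2.364 with omega≈2.68590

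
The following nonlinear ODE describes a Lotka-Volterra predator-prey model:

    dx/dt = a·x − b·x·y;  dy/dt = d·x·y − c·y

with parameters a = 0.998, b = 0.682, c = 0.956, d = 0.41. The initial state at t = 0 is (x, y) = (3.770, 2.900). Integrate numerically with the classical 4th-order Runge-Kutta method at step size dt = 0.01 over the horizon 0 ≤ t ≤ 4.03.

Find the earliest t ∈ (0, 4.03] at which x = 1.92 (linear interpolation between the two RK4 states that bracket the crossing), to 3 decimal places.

t=0.000: state=(3.770, 2.900)
step 1 (dt=0.01): k1=(-3.694, 1.710), k2=(-3.698, 1.693), k3=(-3.697, 1.693), k4=(-3.701, 1.676); state += dt/6·(k1+2k2+2k3+k4)
t=0.010: state=(3.733, 2.917)
t=0.020: state=(3.696, 2.934)
t=0.030: state=(3.659, 2.950)
continuing one RK4 step at a time; state shown every 20 steps (Δt=0.2):
t=0.200: state=(3.038, 3.166)
t=0.400: state=(2.388, 3.264)
t=0.570: state=(1.941, 3.224)
next step: t=0.580: state=(1.917, 3.218) — x has crossed 1.92
linear interpolation between t=0.570 (1.94056) and t=0.580 (1.91744) → t≈0.579

t = 0.579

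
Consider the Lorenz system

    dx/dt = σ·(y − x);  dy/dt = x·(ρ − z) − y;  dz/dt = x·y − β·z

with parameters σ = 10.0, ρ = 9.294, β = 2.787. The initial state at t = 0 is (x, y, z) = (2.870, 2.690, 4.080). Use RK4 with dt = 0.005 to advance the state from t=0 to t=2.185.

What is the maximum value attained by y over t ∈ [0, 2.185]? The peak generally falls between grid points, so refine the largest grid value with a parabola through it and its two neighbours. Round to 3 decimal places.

t=0.000: state=(2.870, 2.690, 4.080)
step 1 (dt=0.005): k1=(-1.800, 12.274, -3.651), k2=(-1.448, 12.246, -3.549), k3=(-1.458, 12.250, -3.548), k4=(-1.115, 12.226, -3.445); state += dt/6·(k1+2k2+2k3+k4)
t=0.005: state=(2.863, 2.751, 4.062)
t=0.010: state=(2.859, 2.812, 4.046)
t=0.015: state=(2.858, 2.873, 4.030)
continuing one RK4 step at a time; state shown every 20 steps (Δt=0.1):
t=0.100: state=(3.210, 3.937, 3.956)
t=0.200: state=(4.181, 5.348, 4.502)
t=0.300: state=(5.438, 6.711, 5.986)
t=0.400: state=(6.524, 7.301, 8.293)
t=0.500: state=(6.792, 6.506, 10.399)
t=0.600: state=(6.031, 4.909, 11.085)
t=0.700: state=(4.823, 3.653, 10.377)
t=0.800: state=(3.851, 3.113, 9.095)
t=0.900: state=(3.359, 3.102, 7.836)
t=1.000: state=(3.302, 3.428, 6.865)
t=1.100: state=(3.581, 3.999, 6.305)
t=1.200: state=(4.111, 4.737, 6.241)
t=1.300: state=(4.789, 5.491, 6.727)
t=1.400: state=(5.439, 5.993, 7.690)
t=1.500: state=(5.813, 5.974, 8.803)
t=1.600: state=(5.737, 5.436, 9.567)
t=1.700: state=(5.280, 4.717, 9.679)
t=1.800: state=(4.709, 4.173, 9.242)
t=1.900: state=(4.268, 3.939, 8.562)
t=2.000: state=(4.065, 3.988, 7.905)
t=2.100: state=(4.102, 4.245, 7.440)
t=2.185: state=(4.287, 4.568, 7.268)
largest grid value and its neighbours: y(0.390)=7.30133, y(0.395)=7.30311, y(0.400)=7.30113
parabola through these three points peaks at t≈0.395 with y≈7.30311

max y = 7.303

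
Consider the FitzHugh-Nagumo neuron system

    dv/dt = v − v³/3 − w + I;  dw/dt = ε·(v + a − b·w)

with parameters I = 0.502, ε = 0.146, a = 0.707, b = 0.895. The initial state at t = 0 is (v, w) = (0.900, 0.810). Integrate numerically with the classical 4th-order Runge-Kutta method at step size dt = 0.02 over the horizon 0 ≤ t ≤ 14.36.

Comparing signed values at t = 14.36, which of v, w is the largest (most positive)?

largest component: w

t=0.000: state=(0.900, 0.810)
step 1 (dt=0.02): k1=(0.349, 0.129), k2=(0.348, 0.129), k3=(0.348, 0.129), k4=(0.348, 0.129); state += dt/6·(k1+2k2+2k3+k4)
t=0.020: state=(0.907, 0.813)
t=0.040: state=(0.914, 0.815)
t=0.060: state=(0.921, 0.818)
continuing one RK4 step at a time; state shown every 25 steps (Δt=0.5):
t=0.500: state=(1.061, 0.878)
t=1.000: state=(1.179, 0.952)
t=1.500: state=(1.244, 1.028)
t=2.000: state=(1.260, 1.102)
t=2.500: state=(1.241, 1.170)
t=3.000: state=(1.198, 1.233)
t=3.500: state=(1.137, 1.287)
t=4.000: state=(1.060, 1.333)
t=4.500: state=(0.968, 1.371)
t=5.000: state=(0.855, 1.399)
t=5.500: state=(0.714, 1.416)
t=6.000: state=(0.526, 1.420)
t=6.500: state=(0.258, 1.409)
t=7.000: state=(-0.155, 1.374)
t=7.500: state=(-0.778, 1.305)
t=8.000: state=(-1.455, 1.192)
t=8.500: state=(-1.817, 1.049)
t=9.000: state=(-1.897, 0.900)
t=9.500: state=(-1.878, 0.760)
t=10.000: state=(-1.835, 0.630)
t=10.500: state=(-1.785, 0.513)
t=11.000: state=(-1.735, 0.406)
t=11.500: state=(-1.684, 0.309)
t=12.000: state=(-1.634, 0.222)
t=12.500: state=(-1.584, 0.145)
t=13.000: state=(-1.535, 0.075)
t=13.500: state=(-1.487, 0.014)
t=14.000: state=(-1.438, -0.041)
t=14.360: state=(-1.404, -0.075)
compare at T: v=-1.404, w=-0.075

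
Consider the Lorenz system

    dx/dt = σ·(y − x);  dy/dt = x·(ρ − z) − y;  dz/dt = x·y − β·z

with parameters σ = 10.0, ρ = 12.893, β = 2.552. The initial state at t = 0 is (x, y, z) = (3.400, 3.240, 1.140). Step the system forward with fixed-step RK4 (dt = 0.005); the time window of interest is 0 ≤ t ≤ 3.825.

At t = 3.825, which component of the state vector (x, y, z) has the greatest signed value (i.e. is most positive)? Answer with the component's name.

t=0.000: state=(3.400, 3.240, 1.140)
step 1 (dt=0.005): k1=(-1.600, 36.720, 8.107), k2=(-0.642, 36.513, 8.354), k3=(-0.671, 36.539, 8.358), k4=(0.261, 36.356, 8.610); state += dt/6·(k1+2k2+2k3+k4)
t=0.005: state=(3.397, 3.423, 1.182)
t=0.010: state=(3.402, 3.604, 1.226)
t=0.015: state=(3.417, 3.784, 1.273)
continuing one RK4 step at a time; state shown every 40 steps (Δt=0.2):
t=0.200: state=(7.637, 11.014, 7.084)
t=0.400: state=(8.991, 5.554, 19.356)
t=0.600: state=(2.209, 0.358, 13.321)
t=0.800: state=(0.774, 0.722, 8.080)
t=1.000: state=(1.216, 1.699, 5.026)
t=1.200: state=(3.034, 4.520, 4.037)
t=1.400: state=(7.462, 10.025, 8.902)
t=1.600: state=(8.203, 5.719, 17.645)
t=1.800: state=(3.086, 1.555, 13.062)
t=2.000: state=(2.015, 2.186, 8.450)
t=2.200: state=(3.312, 4.460, 6.414)
t=2.400: state=(6.597, 8.484, 9.183)
t=2.600: state=(7.906, 6.711, 15.801)
t=2.800: state=(4.276, 2.810, 13.529)
t=3.000: state=(3.057, 3.170, 9.591)
t=3.200: state=(4.306, 5.394, 8.169)
t=3.400: state=(6.853, 7.939, 11.183)
t=3.600: state=(6.831, 5.699, 14.798)
t=3.800: state=(4.386, 3.544, 12.558)
t=3.825: state=(4.196, 3.514, 12.148)
compare at T: x=4.196, y=3.514, z=12.148

largest component: z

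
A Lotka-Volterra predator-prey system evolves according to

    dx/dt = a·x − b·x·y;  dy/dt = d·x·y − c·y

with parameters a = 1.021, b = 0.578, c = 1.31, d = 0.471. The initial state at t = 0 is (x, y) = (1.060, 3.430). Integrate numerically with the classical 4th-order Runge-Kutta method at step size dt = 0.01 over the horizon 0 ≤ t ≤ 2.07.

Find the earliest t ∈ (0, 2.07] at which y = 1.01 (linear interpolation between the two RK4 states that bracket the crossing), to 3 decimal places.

t = 1.333

t=0.000: state=(1.060, 3.430)
step 1 (dt=0.01): k1=(-1.019, -2.781), k2=(-1.006, -2.778), k3=(-1.006, -2.778), k4=(-0.993, -2.774); state += dt/6·(k1+2k2+2k3+k4)
t=0.010: state=(1.050, 3.402)
t=0.020: state=(1.040, 3.375)
t=0.030: state=(1.031, 3.347)
continuing one RK4 step at a time; state shown every 10 steps (Δt=0.1):
t=0.100: state=(0.971, 3.156)
t=0.200: state=(0.903, 2.893)
t=0.300: state=(0.852, 2.645)
t=0.400: state=(0.815, 2.413)
t=0.500: state=(0.790, 2.198)
t=0.600: state=(0.775, 2.000)
t=0.700: state=(0.769, 1.820)
t=0.800: state=(0.770, 1.655)
t=0.900: state=(0.779, 1.506)
t=1.000: state=(0.794, 1.371)
t=1.100: state=(0.815, 1.249)
t=1.200: state=(0.842, 1.139)
t=1.300: state=(0.876, 1.040)
t=1.330: state=(0.887, 1.013)
next step: t=1.340: state=(0.891, 1.004) — y has crossed 1.01
linear interpolation between t=1.330 (1.01289) and t=1.340 (1.00390) → t≈1.333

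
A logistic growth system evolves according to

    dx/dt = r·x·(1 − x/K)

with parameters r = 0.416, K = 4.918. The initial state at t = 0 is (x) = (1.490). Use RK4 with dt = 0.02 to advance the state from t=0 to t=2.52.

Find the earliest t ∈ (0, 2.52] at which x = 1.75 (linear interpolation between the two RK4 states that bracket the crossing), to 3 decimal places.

t=0.000: state=(1.490)
step 1 (dt=0.02): k1=(0.432), k2=(0.433), k3=(0.433), k4=(0.433); state += dt/6·(k1+2k2+2k3+k4)
t=0.020: state=(1.499)
t=0.040: state=(1.507)
t=0.060: state=(1.516)
continuing one RK4 step at a time; state shown every 5 steps (Δt=0.1):
t=0.100: state=(1.534)
t=0.200: state=(1.578)
t=0.300: state=(1.623)
t=0.400: state=(1.668)
t=0.500: state=(1.714)
t=0.560: state=(1.742)
next step: t=0.580: state=(1.752) — x has crossed 1.75
linear interpolation between t=0.560 (1.74239) and t=0.580 (1.75176) → t≈0.576

t = 0.576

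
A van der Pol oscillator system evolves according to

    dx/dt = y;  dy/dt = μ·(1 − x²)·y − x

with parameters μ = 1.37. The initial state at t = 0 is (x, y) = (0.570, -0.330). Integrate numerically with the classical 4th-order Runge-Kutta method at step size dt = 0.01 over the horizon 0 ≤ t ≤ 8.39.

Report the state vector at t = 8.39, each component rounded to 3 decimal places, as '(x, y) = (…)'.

(x, y) = (-1.991, -0.364)

t=0.000: state=(0.570, -0.330)
step 1 (dt=0.01): k1=(-0.330, -0.875), k2=(-0.334, -0.878), k3=(-0.334, -0.878), k4=(-0.339, -0.882); state += dt/6·(k1+2k2+2k3+k4)
t=0.010: state=(0.567, -0.339)
t=0.020: state=(0.563, -0.348)
t=0.030: state=(0.560, -0.357)
continuing one RK4 step at a time; state shown every 50 steps (Δt=0.5):
t=0.500: state=(0.279, -0.878)
t=1.000: state=(-0.363, -1.722)
t=1.500: state=(-1.297, -1.611)
t=2.000: state=(-1.706, -0.118)
t=2.500: state=(-1.594, 0.454)
t=3.000: state=(-1.296, 0.736)
t=3.500: state=(-0.831, 1.181)
t=4.000: state=(-0.005, 2.283)
t=4.500: state=(1.397, 2.622)
t=5.000: state=(2.005, 0.113)
t=5.500: state=(1.888, -0.422)
t=6.000: state=(1.636, -0.578)
t=6.500: state=(1.301, -0.782)
t=7.000: state=(0.815, -1.227)
t=7.500: state=(-0.044, -2.374)
t=8.000: state=(-1.462, -2.518)
t=8.390: state=(-1.991, -0.364)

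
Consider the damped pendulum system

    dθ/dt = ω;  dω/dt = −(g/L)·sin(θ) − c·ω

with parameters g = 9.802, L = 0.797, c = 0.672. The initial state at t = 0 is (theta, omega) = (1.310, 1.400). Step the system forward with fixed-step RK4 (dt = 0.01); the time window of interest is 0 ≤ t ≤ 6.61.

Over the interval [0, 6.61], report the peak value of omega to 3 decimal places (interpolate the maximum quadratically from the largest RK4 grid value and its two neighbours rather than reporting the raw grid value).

max omega = 2.822

t=0.000: state=(1.310, 1.400)
step 1 (dt=0.01): k1=(1.400, -12.824), k2=(1.336, -12.802), k3=(1.336, -12.801), k4=(1.272, -12.779); state += dt/6·(k1+2k2+2k3+k4)
t=0.010: state=(1.323, 1.272)
t=0.020: state=(1.335, 1.144)
t=0.030: state=(1.346, 1.017)
continuing one RK4 step at a time; state shown every 25 steps (Δt=0.25):
t=0.250: state=(1.277, -1.580)
t=0.500: state=(0.594, -3.622)
t=0.750: state=(-0.336, -3.361)
t=1.000: state=(-0.913, -1.083)
t=1.250: state=(-0.867, 1.370)
t=1.500: state=(-0.316, 2.765)
t=1.750: state=(0.350, 2.232)
t=2.000: state=(0.689, 0.384)
t=2.250: state=(0.549, -1.396)
t=2.500: state=(0.084, -2.073)
t=2.750: state=(-0.363, -1.299)
t=3.000: state=(-0.506, 0.177)
t=3.250: state=(-0.304, 1.317)
t=3.500: state=(0.065, 1.441)
t=3.750: state=(0.334, 0.598)
t=4.000: state=(0.343, -0.497)
t=4.250: state=(0.127, -1.105)
t=4.500: state=(-0.139, -0.895)
t=4.750: state=(-0.273, -0.128)
t=5.000: state=(-0.207, 0.603)
t=5.250: state=(-0.015, 0.827)
t=5.500: state=(0.157, 0.470)
t=5.750: state=(0.199, -0.141)
t=6.000: state=(0.103, -0.565)
t=6.250: state=(-0.046, -0.551)
t=6.500: state=(-0.142, -0.173)
t=6.610: state=(-0.150, 0.031)
largest grid value and its neighbours: omega(1.550)=2.82087, omega(1.560)=2.82170, omega(1.570)=2.81911
parabola through these three points peaks at t≈1.557 with omega≈2.82182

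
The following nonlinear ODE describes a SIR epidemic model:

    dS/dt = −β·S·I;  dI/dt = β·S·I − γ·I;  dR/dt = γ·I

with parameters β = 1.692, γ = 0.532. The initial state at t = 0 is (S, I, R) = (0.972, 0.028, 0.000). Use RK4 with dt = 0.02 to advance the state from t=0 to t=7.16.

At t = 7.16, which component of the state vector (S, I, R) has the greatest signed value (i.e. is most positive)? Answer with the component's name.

t=0.000: state=(0.972, 0.028, 0.000)
step 1 (dt=0.02): k1=(-0.046, 0.031, 0.015), k2=(-0.047, 0.031, 0.015), k3=(-0.047, 0.031, 0.015), k4=(-0.047, 0.032, 0.015); state += dt/6·(k1+2k2+2k3+k4)
t=0.020: state=(0.971, 0.029, 0.000)
t=0.040: state=(0.970, 0.029, 0.001)
t=0.060: state=(0.969, 0.030, 0.001)
continuing one RK4 step at a time; state shown every 25 steps (Δt=0.5):
t=0.500: state=(0.942, 0.048, 0.010)
t=1.000: state=(0.893, 0.081, 0.027)
t=1.500: state=(0.818, 0.128, 0.054)
t=2.000: state=(0.717, 0.187, 0.096)
t=2.500: state=(0.595, 0.250, 0.154)
t=3.000: state=(0.471, 0.301, 0.228)
t=3.500: state=(0.360, 0.328, 0.312)
t=4.000: state=(0.272, 0.328, 0.400)
t=4.500: state=(0.208, 0.307, 0.485)
t=5.000: state=(0.163, 0.275, 0.562)
t=5.500: state=(0.131, 0.239, 0.631)
t=6.000: state=(0.109, 0.202, 0.689)
t=6.500: state=(0.093, 0.169, 0.738)
t=7.000: state=(0.082, 0.139, 0.779)
t=7.160: state=(0.079, 0.131, 0.791)
compare at T: S=0.079, I=0.131, R=0.791

largest component: R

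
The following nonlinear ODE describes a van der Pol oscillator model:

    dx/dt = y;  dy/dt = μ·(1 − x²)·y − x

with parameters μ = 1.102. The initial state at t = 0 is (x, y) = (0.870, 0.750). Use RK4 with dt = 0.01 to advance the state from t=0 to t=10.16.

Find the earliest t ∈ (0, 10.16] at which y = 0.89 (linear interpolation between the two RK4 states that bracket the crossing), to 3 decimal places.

t = 4.519

t=0.000: state=(0.870, 0.750)
step 1 (dt=0.01): k1=(0.750, -0.669), k2=(0.747, -0.679), k3=(0.747, -0.679), k4=(0.743, -0.689); state += dt/6·(k1+2k2+2k3+k4)
t=0.010: state=(0.877, 0.743)
t=0.020: state=(0.885, 0.736)
t=0.030: state=(0.892, 0.729)
continuing one RK4 step at a time; state shown every 50 steps (Δt=0.5):
t=0.500: state=(1.128, 0.238)
t=1.000: state=(1.103, -0.324)
t=1.500: state=(0.814, -0.838)
t=2.000: state=(0.230, -1.564)
t=2.500: state=(-0.786, -2.380)
t=3.000: state=(-1.735, -1.025)
t=3.500: state=(-1.870, 0.237)
t=4.000: state=(-1.645, 0.605)
t=4.500: state=(-1.278, 0.877)
t=4.510: state=(-1.269, 0.884)
next step: t=4.520: state=(-1.261, 0.891) — y has crossed 0.89
linear interpolation between t=4.510 (0.88374) and t=4.520 (0.89052) → t≈4.519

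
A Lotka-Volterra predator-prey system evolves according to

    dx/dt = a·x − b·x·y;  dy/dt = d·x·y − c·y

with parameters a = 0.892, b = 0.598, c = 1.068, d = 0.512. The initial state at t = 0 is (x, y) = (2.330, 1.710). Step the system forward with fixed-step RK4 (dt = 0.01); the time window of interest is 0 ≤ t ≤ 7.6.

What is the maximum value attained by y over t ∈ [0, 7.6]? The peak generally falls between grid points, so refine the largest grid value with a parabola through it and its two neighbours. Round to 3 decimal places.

max y = 1.787

t=0.000: state=(2.330, 1.710)
step 1 (dt=0.01): k1=(-0.304, 0.214), k2=(-0.306, 0.212), k3=(-0.306, 0.212), k4=(-0.307, 0.211); state += dt/6·(k1+2k2+2k3+k4)
t=0.010: state=(2.327, 1.712)
t=0.020: state=(2.324, 1.714)
t=0.030: state=(2.321, 1.716)
continuing one RK4 step at a time; state shown every 25 steps (Δt=0.25):
t=0.250: state=(2.247, 1.755)
t=0.500: state=(2.156, 1.781)
t=0.750: state=(2.063, 1.787)
t=1.000: state=(1.976, 1.771)
t=1.250: state=(1.899, 1.738)
t=1.500: state=(1.837, 1.690)
t=1.750: state=(1.791, 1.631)
t=2.000: state=(1.762, 1.568)
t=2.250: state=(1.751, 1.503)
t=2.500: state=(1.756, 1.440)
t=2.750: state=(1.778, 1.382)
t=3.000: state=(1.814, 1.331)
t=3.250: state=(1.864, 1.290)
t=3.500: state=(1.926, 1.258)
t=3.750: state=(1.997, 1.238)
t=4.000: state=(2.076, 1.231)
t=4.250: state=(2.158, 1.236)
t=4.500: state=(2.240, 1.254)
t=4.750: state=(2.316, 1.285)
t=5.000: state=(2.381, 1.329)
t=5.250: state=(2.430, 1.385)
t=5.500: state=(2.457, 1.450)
t=5.750: state=(2.460, 1.521)
t=6.000: state=(2.435, 1.594)
t=6.250: state=(2.386, 1.662)
t=6.500: state=(2.316, 1.719)
t=6.750: state=(2.231, 1.761)
t=7.000: state=(2.139, 1.784)
t=7.250: state=(2.046, 1.785)
t=7.500: state=(1.961, 1.766)
t=7.600: state=(1.929, 1.754)
largest grid value and its neighbours: y(7.130)=1.78726, y(7.140)=1.78728, y(7.150)=1.78727
parabola through these three points peaks at t≈7.141 with y≈1.78728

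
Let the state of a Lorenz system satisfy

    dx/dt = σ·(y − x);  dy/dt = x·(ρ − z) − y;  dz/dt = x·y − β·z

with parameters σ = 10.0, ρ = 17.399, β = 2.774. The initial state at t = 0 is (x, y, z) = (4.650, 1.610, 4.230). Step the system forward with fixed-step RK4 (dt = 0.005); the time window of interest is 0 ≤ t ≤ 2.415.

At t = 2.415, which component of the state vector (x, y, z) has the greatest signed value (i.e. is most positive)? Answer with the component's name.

t=0.000: state=(4.650, 1.610, 4.230)
step 1 (dt=0.005): k1=(-30.400, 59.626, -4.248), k2=(-28.149, 58.525, -3.659), k3=(-28.233, 58.595, -3.665), k4=(-26.059, 57.556, -3.103); state += dt/6·(k1+2k2+2k3+k4)
t=0.005: state=(4.509, 1.903, 4.212)
t=0.010: state=(4.389, 2.186, 4.199)
t=0.015: state=(4.288, 2.461, 4.191)
continuing one RK4 step at a time; state shown every 20 steps (Δt=0.1):
t=0.100: state=(4.633, 6.709, 4.809)
t=0.200: state=(7.998, 12.356, 8.995)
t=0.300: state=(11.934, 14.185, 19.484)
t=0.400: state=(10.559, 5.866, 25.471)
t=0.500: state=(5.216, 0.453, 21.145)
t=0.600: state=(1.911, -0.051, 16.036)
t=0.700: state=(0.802, 0.319, 12.163)
t=0.800: state=(0.642, 0.721, 9.247)
t=0.900: state=(0.892, 1.314, 7.073)
t=1.000: state=(1.535, 2.447, 5.556)
t=1.100: state=(2.865, 4.714, 4.891)
t=1.200: state=(5.464, 8.907, 6.189)
t=1.300: state=(9.590, 13.939, 12.541)
t=1.400: state=(12.130, 11.675, 23.073)
t=1.500: state=(8.558, 3.119, 24.253)
t=1.600: state=(3.759, 0.192, 19.054)
t=1.700: state=(1.484, 0.270, 14.468)
t=1.800: state=(0.880, 0.724, 11.009)
t=1.900: state=(0.986, 1.318, 8.421)
t=2.000: state=(1.547, 2.370, 6.582)
t=2.100: state=(2.750, 4.418, 5.617)
t=2.200: state=(5.091, 8.199, 6.417)
t=2.300: state=(8.903, 13.102, 11.610)
t=2.400: state=(11.847, 12.398, 21.564)
t=2.415: state=(11.853, 11.369, 22.758)
compare at T: x=11.853, y=11.369, z=22.758

largest component: z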